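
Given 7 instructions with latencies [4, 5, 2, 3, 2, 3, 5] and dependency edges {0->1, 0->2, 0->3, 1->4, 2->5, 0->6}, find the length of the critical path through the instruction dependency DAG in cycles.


Compute longest path through dependency graph: dist(Ik) = max over predecessors of dist + latency(Ik).
dist(I0) = latency 4 = 4
dist(I1) = dist(I0) + 5 = 4 + 5 = 9
dist(I2) = dist(I0) + 2 = 4 + 2 = 6
dist(I3) = dist(I0) + 3 = 4 + 3 = 7
dist(I4) = dist(I1) + 2 = 9 + 2 = 11
dist(I5) = dist(I2) + 3 = 6 + 3 = 9
dist(I6) = dist(I0) + 5 = 4 + 5 = 9
Critical path = max dist = 11

11


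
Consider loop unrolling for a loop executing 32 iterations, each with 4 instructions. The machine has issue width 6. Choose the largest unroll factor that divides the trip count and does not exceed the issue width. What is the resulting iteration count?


Largest divisor of 32 <= 6 is 4
New iterations = 32 / 4 = 8

8


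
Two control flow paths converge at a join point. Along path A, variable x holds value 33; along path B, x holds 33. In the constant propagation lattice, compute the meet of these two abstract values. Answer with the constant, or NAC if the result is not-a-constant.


Meet operation: if both paths give the same constant, result is that constant; if they differ, result is NAC (not-a-constant).
Path A: 33, Path B: 33 -> equal
Result: constant -> 33

33


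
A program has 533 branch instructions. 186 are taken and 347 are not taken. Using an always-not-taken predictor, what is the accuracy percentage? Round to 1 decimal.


Predictor: always-not-taken
Correct predictions = 347
Accuracy = 347 / 533 * 100 = 65.1%

65.1


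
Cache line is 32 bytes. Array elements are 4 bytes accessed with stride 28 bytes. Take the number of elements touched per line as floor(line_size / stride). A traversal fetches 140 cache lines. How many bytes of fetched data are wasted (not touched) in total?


Elements per line = floor(32 / 28) = 1
Bytes used per line = 1 * 4 = 4
Wasted per line = 32 - 4 = 28
Total wasted = 28 * 140 = 3920

3920


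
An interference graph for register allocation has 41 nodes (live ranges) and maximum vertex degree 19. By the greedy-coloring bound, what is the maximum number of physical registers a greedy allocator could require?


Greedy coloring never needs more than (max_degree + 1) colors: when coloring a vertex, at most max_degree neighbors are already colored.
Upper bound = 19 + 1 = 20

20


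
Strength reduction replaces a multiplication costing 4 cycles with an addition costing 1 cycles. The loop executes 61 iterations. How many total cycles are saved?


Per-iteration saving = 4 - 1 = 3
Total saved = 61 * 3 = 183

183


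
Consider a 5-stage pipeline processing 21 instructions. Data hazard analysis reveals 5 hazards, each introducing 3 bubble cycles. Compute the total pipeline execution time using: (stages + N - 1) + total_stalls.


Base cycles = 5 + 21 - 1 = 25
Total stalls = 5 * 3 = 15
Total = 25 + 15 = 40

40


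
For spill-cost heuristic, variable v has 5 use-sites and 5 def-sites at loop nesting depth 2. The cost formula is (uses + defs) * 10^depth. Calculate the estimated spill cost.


uses + defs = 5 + 5 = 10
10^2 = 100
Spill cost = 10 * 100 = 1000

1000


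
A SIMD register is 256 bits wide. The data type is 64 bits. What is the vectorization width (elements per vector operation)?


Width = SIMD bits / data type bits
= 256 / 64 = 4

4


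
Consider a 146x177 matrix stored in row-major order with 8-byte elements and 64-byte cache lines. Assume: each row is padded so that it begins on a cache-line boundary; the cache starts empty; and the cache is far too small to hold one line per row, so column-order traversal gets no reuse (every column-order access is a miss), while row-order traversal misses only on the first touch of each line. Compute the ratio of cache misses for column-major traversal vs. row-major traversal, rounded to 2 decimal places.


Each row occupies 177 * 8 = 1416 bytes and starts on a line boundary, so it spans ceil(1416 / 64) = 23 cache lines.
Row-major traversal misses (one per line touched): 146 * ceil(177 * 8 / 64) = 3358
Column-major traversal misses (no reuse, every access misses): 146 * 177 = 25842
Ratio = 25842 / 3358 = 7.7

7.7


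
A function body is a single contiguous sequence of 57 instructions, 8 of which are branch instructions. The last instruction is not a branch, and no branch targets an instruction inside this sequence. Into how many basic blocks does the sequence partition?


With no in-sequence branch targets, the leaders are the first instruction plus the instruction after each branch.
Number of basic blocks = branches + 1
= 8 + 1 = 9

9


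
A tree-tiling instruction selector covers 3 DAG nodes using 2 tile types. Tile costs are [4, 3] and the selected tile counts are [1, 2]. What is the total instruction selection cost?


Total cost = sum(count_i * cost_i)
= 1*4 + 2*3
= 10

10


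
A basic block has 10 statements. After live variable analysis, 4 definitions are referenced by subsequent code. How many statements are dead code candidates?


Dead code = total statements - live definitions
= 10 - 4 = 6

6


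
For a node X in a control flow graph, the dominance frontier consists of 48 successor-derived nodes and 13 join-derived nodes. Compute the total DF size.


DF(X) = direct successor contributions + join point contributions
= 48 + 13 = 61

61


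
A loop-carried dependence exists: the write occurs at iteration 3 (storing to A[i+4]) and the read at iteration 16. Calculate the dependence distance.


Distance = read iteration - write iteration
= 16 - 3 = 13

13


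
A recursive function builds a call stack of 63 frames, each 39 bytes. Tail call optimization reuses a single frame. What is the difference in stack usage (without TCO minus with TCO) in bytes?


Without TCO: 63 * 39 = 2457 bytes
With TCO: reuse 1 frame = 39 bytes
Savings = 2457 - 39 = 2418

2418


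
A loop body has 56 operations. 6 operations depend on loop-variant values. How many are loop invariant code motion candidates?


Invariant candidates = total - loop-dependent
= 56 - 6 = 50

50


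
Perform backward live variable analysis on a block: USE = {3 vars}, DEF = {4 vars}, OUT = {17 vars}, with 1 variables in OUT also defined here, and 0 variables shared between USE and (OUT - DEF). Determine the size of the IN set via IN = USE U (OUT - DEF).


OUT - DEF: 17 - 1 = 16
|IN| = |USE| + |OUT - DEF| - |USE ∩ (OUT - DEF)| = 3 + 16 - 0 = 19

19


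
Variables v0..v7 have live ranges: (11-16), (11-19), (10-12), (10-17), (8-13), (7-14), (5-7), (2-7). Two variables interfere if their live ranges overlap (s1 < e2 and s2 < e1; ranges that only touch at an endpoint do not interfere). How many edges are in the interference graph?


Check all pairs for overlapping intervals.
Two intervals (s1,e1) and (s2,e2) overlap if s1 < e2 and s2 < e1.
v0 (11-16) vs v1..v7: overlaps v1, v2, v3, v4, v5 -> 5
v1 (11-19) vs v2..v7: overlaps v2, v3, v4, v5 -> 4
v2 (10-12) vs v3..v7: overlaps v3, v4, v5 -> 3
v3 (10-17) vs v4..v7: overlaps v4, v5 -> 2
v4 (8-13) vs v5..v7: overlaps v5 -> 1
v5 (7-14) vs v6..v7: overlaps none -> 0
v6 (5-7) vs v7: overlaps v7 -> 1
Total overlapping pairs = 5 + 4 + 3 + 2 + 1 + 0 + 1 = 16

16


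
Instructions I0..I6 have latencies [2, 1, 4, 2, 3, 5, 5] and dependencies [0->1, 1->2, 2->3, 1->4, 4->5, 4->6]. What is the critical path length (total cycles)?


Compute longest path through dependency graph: dist(Ik) = max over predecessors of dist + latency(Ik).
dist(I0) = latency 2 = 2
dist(I1) = dist(I0) + 1 = 2 + 1 = 3
dist(I2) = dist(I1) + 4 = 3 + 4 = 7
dist(I3) = dist(I2) + 2 = 7 + 2 = 9
dist(I4) = dist(I1) + 3 = 3 + 3 = 6
dist(I5) = dist(I4) + 5 = 6 + 5 = 11
dist(I6) = dist(I4) + 5 = 6 + 5 = 11
Critical path = max dist = 11

11


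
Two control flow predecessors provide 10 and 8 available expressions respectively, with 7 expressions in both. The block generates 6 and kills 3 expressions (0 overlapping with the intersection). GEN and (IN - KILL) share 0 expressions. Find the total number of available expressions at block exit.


IN = intersection of predecessors = 7
IN - KILL = 7 - 0 = 7
|OUT| = |GEN| + |IN - KILL| - |GEN ∩ (IN - KILL)| = 6 + 7 - 0 = 13

13


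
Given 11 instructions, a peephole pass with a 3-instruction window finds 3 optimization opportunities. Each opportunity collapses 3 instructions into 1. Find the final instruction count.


Each match removes 2 instructions.
Total removed = 3 * 2 = 6
Remaining = 11 - 6 = 5

5


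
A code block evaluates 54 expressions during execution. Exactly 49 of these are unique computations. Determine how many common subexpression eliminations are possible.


CSE count = total expressions - unique expressions
= 54 - 49 = 5

5


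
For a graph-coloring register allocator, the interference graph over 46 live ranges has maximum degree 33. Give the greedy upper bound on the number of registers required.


Greedy coloring never needs more than (max_degree + 1) colors: when coloring a vertex, at most max_degree neighbors are already colored.
Upper bound = 33 + 1 = 34

34


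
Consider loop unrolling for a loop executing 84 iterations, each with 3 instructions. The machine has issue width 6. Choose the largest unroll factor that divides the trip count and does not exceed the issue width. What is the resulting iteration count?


Largest divisor of 84 <= 6 is 6
New iterations = 84 / 6 = 14

14


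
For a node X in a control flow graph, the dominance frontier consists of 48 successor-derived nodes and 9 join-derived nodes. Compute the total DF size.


DF(X) = direct successor contributions + join point contributions
= 48 + 9 = 57

57


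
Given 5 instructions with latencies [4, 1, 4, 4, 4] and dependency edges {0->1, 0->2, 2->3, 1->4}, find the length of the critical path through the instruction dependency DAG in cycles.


Compute longest path through dependency graph: dist(Ik) = max over predecessors of dist + latency(Ik).
dist(I0) = latency 4 = 4
dist(I1) = dist(I0) + 1 = 4 + 1 = 5
dist(I2) = dist(I0) + 4 = 4 + 4 = 8
dist(I3) = dist(I2) + 4 = 8 + 4 = 12
dist(I4) = dist(I1) + 4 = 5 + 4 = 9
Critical path = max dist = 12

12


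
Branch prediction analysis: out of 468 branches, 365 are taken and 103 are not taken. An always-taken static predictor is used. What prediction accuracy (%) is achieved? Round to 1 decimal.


Predictor: always-taken
Correct predictions = 365
Accuracy = 365 / 468 * 100 = 78.0%

78.0


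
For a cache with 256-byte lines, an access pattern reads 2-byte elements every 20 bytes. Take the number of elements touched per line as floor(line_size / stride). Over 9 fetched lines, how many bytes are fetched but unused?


Elements per line = floor(256 / 20) = 12
Bytes used per line = 12 * 2 = 24
Wasted per line = 256 - 24 = 232
Total wasted = 232 * 9 = 2088

2088


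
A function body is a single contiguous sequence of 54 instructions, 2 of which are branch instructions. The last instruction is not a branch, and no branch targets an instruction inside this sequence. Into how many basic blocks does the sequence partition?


With no in-sequence branch targets, the leaders are the first instruction plus the instruction after each branch.
Number of basic blocks = branches + 1
= 2 + 1 = 3

3


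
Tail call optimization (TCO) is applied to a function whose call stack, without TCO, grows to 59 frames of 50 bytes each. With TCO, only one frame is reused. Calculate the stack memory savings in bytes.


Without TCO: 59 * 50 = 2950 bytes
With TCO: reuse 1 frame = 50 bytes
Savings = 2950 - 50 = 2900

2900


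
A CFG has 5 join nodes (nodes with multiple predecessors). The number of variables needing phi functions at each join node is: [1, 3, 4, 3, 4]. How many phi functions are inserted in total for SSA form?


Total phi functions = sum of phi functions at each join node
= 1 + 3 + 4 + 3 + 4 = 15

15


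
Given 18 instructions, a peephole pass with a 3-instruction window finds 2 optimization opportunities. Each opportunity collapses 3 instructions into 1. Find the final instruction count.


Each match removes 2 instructions.
Total removed = 2 * 2 = 4
Remaining = 18 - 4 = 14

14


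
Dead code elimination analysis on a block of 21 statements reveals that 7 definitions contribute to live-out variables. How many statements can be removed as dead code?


Dead code = total statements - live definitions
= 21 - 7 = 14

14


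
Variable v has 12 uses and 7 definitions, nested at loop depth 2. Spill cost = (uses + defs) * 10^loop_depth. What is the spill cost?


uses + defs = 12 + 7 = 19
10^2 = 100
Spill cost = 19 * 100 = 1900

1900


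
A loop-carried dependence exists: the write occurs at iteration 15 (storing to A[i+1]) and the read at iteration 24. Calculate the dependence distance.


Distance = read iteration - write iteration
= 24 - 15 = 9

9


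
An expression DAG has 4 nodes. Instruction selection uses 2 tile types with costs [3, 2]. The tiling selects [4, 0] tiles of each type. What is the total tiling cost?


Total cost = sum(count_i * cost_i)
= 4*3 + 0*2
= 12

12


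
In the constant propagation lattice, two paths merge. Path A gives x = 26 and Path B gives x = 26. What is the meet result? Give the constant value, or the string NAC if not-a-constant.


Meet operation: if both paths give the same constant, result is that constant; if they differ, result is NAC (not-a-constant).
Path A: 26, Path B: 26 -> equal
Result: constant -> 26

26


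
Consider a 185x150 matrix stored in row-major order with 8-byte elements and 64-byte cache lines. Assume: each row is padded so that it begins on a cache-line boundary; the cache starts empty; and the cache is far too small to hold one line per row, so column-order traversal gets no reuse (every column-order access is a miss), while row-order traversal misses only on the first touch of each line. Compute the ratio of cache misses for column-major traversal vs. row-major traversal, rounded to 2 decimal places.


Each row occupies 150 * 8 = 1200 bytes and starts on a line boundary, so it spans ceil(1200 / 64) = 19 cache lines.
Row-major traversal misses (one per line touched): 185 * ceil(150 * 8 / 64) = 3515
Column-major traversal misses (no reuse, every access misses): 185 * 150 = 27750
Ratio = 27750 / 3515 = 7.89

7.89


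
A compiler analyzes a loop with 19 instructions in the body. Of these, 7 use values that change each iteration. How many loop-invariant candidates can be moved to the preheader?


Invariant candidates = total - loop-dependent
= 19 - 7 = 12

12


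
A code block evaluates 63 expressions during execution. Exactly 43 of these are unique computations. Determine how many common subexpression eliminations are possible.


CSE count = total expressions - unique expressions
= 63 - 43 = 20

20


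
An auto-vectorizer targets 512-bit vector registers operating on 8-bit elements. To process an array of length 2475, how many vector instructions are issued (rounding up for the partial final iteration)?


Width = 512 / 8 = 64 elements per vector op
Iterations = ceil(2475 / 64) = 39

39


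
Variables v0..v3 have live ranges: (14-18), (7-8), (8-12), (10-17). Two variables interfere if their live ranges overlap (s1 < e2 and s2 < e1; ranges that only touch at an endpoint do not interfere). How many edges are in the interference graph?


Check all pairs for overlapping intervals.
Two intervals (s1,e1) and (s2,e2) overlap if s1 < e2 and s2 < e1.
v0 (14-18) vs v1..v3: overlaps v3 -> 1
v1 (7-8) vs v2..v3: overlaps none -> 0
v2 (8-12) vs v3: overlaps v3 -> 1
Total overlapping pairs = 1 + 0 + 1 = 2

2


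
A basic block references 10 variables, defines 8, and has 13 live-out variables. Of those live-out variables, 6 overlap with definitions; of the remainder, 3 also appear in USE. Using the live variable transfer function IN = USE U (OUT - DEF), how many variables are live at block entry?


OUT - DEF: 13 - 6 = 7
|IN| = |USE| + |OUT - DEF| - |USE ∩ (OUT - DEF)| = 10 + 7 - 3 = 14

14


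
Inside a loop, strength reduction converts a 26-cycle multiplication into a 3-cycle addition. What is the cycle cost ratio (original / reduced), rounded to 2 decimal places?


Ratio = mult_cost / add_cost = 26 / 3 = 8.67

8.67


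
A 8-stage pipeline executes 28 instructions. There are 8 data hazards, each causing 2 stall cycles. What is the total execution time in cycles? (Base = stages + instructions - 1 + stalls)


Base cycles = 8 + 28 - 1 = 35
Total stalls = 8 * 2 = 16
Total = 35 + 16 = 51

51


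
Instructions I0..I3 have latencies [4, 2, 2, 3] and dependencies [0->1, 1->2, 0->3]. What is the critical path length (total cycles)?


Compute longest path through dependency graph: dist(Ik) = max over predecessors of dist + latency(Ik).
dist(I0) = latency 4 = 4
dist(I1) = dist(I0) + 2 = 4 + 2 = 6
dist(I2) = dist(I1) + 2 = 6 + 2 = 8
dist(I3) = dist(I0) + 3 = 4 + 3 = 7
Critical path = max dist = 8

8


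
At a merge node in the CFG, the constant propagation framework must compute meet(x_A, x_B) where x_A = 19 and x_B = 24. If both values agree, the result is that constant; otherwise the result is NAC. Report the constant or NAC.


Meet operation: if both paths give the same constant, result is that constant; if they differ, result is NAC (not-a-constant).
Path A: 19, Path B: 24 -> differ
Result: not-a-constant -> NAC

NAC


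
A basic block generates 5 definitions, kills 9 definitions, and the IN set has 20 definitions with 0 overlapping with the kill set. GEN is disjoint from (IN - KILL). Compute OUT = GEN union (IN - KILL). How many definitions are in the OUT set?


IN - KILL: 20 - 0 = 20 surviving definitions
OUT = GEN + surviving = 5 + 20 = 25

25


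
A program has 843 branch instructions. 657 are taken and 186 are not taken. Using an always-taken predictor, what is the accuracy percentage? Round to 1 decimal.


Predictor: always-taken
Correct predictions = 657
Accuracy = 657 / 843 * 100 = 77.9%

77.9


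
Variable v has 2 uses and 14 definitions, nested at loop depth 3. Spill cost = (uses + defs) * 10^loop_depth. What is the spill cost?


uses + defs = 2 + 14 = 16
10^3 = 1000
Spill cost = 16 * 1000 = 16000

16000


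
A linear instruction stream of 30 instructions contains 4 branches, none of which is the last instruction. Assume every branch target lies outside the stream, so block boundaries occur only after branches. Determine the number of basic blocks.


With no in-sequence branch targets, the leaders are the first instruction plus the instruction after each branch.
Number of basic blocks = branches + 1
= 4 + 1 = 5

5


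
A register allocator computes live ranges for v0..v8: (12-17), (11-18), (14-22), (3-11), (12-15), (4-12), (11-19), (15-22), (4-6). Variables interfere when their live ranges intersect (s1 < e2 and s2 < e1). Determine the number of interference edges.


Check all pairs for overlapping intervals.
Two intervals (s1,e1) and (s2,e2) overlap if s1 < e2 and s2 < e1.
v0 (12-17) vs v1..v8: overlaps v1, v2, v4, v6, v7 -> 5
v1 (11-18) vs v2..v8: overlaps v2, v4, v5, v6, v7 -> 5
v2 (14-22) vs v3..v8: overlaps v4, v6, v7 -> 3
v3 (3-11) vs v4..v8: overlaps v5, v8 -> 2
v4 (12-15) vs v5..v8: overlaps v6 -> 1
v5 (4-12) vs v6..v8: overlaps v6, v8 -> 2
v6 (11-19) vs v7..v8: overlaps v7 -> 1
v7 (15-22) vs v8: overlaps none -> 0
Total overlapping pairs = 5 + 5 + 3 + 2 + 1 + 2 + 1 + 0 = 19

19


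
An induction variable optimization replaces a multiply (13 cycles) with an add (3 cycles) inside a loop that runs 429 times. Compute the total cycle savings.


Per-iteration saving = 13 - 3 = 10
Total saved = 429 * 10 = 4290

4290


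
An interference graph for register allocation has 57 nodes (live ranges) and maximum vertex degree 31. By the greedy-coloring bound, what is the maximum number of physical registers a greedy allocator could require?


Greedy coloring never needs more than (max_degree + 1) colors: when coloring a vertex, at most max_degree neighbors are already colored.
Upper bound = 31 + 1 = 32

32


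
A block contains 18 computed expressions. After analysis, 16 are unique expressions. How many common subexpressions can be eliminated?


CSE count = total expressions - unique expressions
= 18 - 16 = 2

2


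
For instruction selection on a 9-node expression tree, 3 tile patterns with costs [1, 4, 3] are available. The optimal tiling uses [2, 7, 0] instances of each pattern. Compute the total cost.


Total cost = sum(count_i * cost_i)
= 2*1 + 7*4 + 0*3
= 30

30


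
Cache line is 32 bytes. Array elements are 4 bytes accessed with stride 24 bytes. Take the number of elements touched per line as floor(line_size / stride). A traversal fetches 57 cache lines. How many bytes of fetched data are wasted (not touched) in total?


Elements per line = floor(32 / 24) = 1
Bytes used per line = 1 * 4 = 4
Wasted per line = 32 - 4 = 28
Total wasted = 28 * 57 = 1596

1596


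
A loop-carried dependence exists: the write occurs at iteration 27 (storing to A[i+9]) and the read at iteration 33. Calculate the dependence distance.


Distance = read iteration - write iteration
= 33 - 27 = 6

6


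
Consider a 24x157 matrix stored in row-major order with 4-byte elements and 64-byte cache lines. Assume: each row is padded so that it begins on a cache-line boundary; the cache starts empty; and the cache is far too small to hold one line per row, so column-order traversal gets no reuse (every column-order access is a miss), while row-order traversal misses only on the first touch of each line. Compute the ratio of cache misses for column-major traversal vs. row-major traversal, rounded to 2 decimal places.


Each row occupies 157 * 4 = 628 bytes and starts on a line boundary, so it spans ceil(628 / 64) = 10 cache lines.
Row-major traversal misses (one per line touched): 24 * ceil(157 * 4 / 64) = 240
Column-major traversal misses (no reuse, every access misses): 24 * 157 = 3768
Ratio = 3768 / 240 = 15.7

15.7


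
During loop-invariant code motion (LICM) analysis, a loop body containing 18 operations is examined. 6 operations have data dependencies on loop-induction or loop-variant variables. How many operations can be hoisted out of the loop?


Invariant candidates = total - loop-dependent
= 18 - 6 = 12

12


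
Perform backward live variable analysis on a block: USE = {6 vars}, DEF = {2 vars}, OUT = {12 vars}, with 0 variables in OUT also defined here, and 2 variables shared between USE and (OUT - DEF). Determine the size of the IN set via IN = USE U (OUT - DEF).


OUT - DEF: 12 - 0 = 12
|IN| = |USE| + |OUT - DEF| - |USE ∩ (OUT - DEF)| = 6 + 12 - 2 = 16

16


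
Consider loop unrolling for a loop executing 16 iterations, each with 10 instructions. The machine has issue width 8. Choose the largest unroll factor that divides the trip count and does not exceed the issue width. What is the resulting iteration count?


Largest divisor of 16 <= 8 is 8
New iterations = 16 / 8 = 2

2


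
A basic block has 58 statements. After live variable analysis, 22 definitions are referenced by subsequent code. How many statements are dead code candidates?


Dead code = total statements - live definitions
= 58 - 22 = 36

36


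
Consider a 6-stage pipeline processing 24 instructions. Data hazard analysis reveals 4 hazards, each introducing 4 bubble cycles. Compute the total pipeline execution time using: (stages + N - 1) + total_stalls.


Base cycles = 6 + 24 - 1 = 29
Total stalls = 4 * 4 = 16
Total = 29 + 16 = 45

45


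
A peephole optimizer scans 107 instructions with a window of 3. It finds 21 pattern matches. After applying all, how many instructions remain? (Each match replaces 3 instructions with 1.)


Each match removes 2 instructions.
Total removed = 21 * 2 = 42
Remaining = 107 - 42 = 65

65


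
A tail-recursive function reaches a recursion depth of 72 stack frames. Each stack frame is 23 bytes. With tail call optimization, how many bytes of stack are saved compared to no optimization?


Without TCO: 72 * 23 = 1656 bytes
With TCO: reuse 1 frame = 23 bytes
Savings = 1656 - 23 = 1633

1633


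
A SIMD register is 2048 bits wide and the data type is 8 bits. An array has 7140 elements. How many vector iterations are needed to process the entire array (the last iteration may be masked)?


Width = 2048 / 8 = 256 elements per vector op
Iterations = ceil(7140 / 256) = 28

28


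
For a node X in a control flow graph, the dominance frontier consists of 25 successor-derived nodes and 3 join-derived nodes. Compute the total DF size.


DF(X) = direct successor contributions + join point contributions
= 25 + 3 = 28

28


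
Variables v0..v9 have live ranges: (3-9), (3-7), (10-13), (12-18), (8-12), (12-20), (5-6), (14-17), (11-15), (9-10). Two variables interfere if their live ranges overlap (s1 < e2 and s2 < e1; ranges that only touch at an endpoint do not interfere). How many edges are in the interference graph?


Check all pairs for overlapping intervals.
Two intervals (s1,e1) and (s2,e2) overlap if s1 < e2 and s2 < e1.
v0 (3-9) vs v1..v9: overlaps v1, v4, v6 -> 3
v1 (3-7) vs v2..v9: overlaps v6 -> 1
v2 (10-13) vs v3..v9: overlaps v3, v4, v5, v8 -> 4
v3 (12-18) vs v4..v9: overlaps v5, v7, v8 -> 3
v4 (8-12) vs v5..v9: overlaps v8, v9 -> 2
v5 (12-20) vs v6..v9: overlaps v7, v8 -> 2
v6 (5-6) vs v7..v9: overlaps none -> 0
v7 (14-17) vs v8..v9: overlaps v8 -> 1
v8 (11-15) vs v9: overlaps none -> 0
Total overlapping pairs = 3 + 1 + 4 + 3 + 2 + 2 + 0 + 1 + 0 = 16

16


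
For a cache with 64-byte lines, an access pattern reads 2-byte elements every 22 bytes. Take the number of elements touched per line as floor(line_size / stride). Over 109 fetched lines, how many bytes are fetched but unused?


Elements per line = floor(64 / 22) = 2
Bytes used per line = 2 * 2 = 4
Wasted per line = 64 - 4 = 60
Total wasted = 60 * 109 = 6540

6540


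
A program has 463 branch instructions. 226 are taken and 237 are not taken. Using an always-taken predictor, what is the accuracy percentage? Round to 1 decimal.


Predictor: always-taken
Correct predictions = 226
Accuracy = 226 / 463 * 100 = 48.8%

48.8


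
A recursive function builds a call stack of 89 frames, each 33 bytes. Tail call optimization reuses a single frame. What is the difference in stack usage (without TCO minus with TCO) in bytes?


Without TCO: 89 * 33 = 2937 bytes
With TCO: reuse 1 frame = 33 bytes
Savings = 2937 - 33 = 2904

2904


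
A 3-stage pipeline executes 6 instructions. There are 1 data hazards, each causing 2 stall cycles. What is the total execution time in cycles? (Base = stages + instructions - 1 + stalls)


Base cycles = 3 + 6 - 1 = 8
Total stalls = 1 * 2 = 2
Total = 8 + 2 = 10

10


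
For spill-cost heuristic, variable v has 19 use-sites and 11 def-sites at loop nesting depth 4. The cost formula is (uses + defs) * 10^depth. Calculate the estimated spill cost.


uses + defs = 19 + 11 = 30
10^4 = 10000
Spill cost = 30 * 10000 = 300000

300000


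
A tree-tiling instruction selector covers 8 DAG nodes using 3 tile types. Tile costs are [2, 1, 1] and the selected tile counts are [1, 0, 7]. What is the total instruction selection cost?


Total cost = sum(count_i * cost_i)
= 1*2 + 0*1 + 7*1
= 9

9


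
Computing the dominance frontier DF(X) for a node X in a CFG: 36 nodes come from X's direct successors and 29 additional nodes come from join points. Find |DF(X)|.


DF(X) = direct successor contributions + join point contributions
= 36 + 29 = 65

65


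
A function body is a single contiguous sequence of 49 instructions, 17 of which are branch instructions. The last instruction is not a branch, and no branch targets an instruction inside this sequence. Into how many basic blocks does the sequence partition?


With no in-sequence branch targets, the leaders are the first instruction plus the instruction after each branch.
Number of basic blocks = branches + 1
= 17 + 1 = 18

18


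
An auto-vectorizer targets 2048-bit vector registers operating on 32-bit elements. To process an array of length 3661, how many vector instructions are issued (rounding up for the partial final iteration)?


Width = 2048 / 32 = 64 elements per vector op
Iterations = ceil(3661 / 64) = 58

58


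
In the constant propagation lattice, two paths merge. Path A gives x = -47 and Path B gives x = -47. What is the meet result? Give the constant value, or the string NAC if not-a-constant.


Meet operation: if both paths give the same constant, result is that constant; if they differ, result is NAC (not-a-constant).
Path A: -47, Path B: -47 -> equal
Result: constant -> -47

-47


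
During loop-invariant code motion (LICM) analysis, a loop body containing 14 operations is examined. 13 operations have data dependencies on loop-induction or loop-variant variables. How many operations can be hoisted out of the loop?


Invariant candidates = total - loop-dependent
= 14 - 13 = 1

1


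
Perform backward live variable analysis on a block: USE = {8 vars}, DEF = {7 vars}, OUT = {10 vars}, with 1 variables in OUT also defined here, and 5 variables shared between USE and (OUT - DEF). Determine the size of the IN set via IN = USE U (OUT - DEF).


OUT - DEF: 10 - 1 = 9
|IN| = |USE| + |OUT - DEF| - |USE ∩ (OUT - DEF)| = 8 + 9 - 5 = 12

12


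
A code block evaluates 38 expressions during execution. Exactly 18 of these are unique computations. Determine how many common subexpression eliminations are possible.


CSE count = total expressions - unique expressions
= 38 - 18 = 20

20


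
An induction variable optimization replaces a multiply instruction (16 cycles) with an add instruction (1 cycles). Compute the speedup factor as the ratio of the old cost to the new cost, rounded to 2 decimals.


Ratio = mult_cost / add_cost = 16 / 1 = 16.0

16.0


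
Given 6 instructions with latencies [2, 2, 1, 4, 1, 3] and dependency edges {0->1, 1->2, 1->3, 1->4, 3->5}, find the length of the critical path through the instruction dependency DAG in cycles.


Compute longest path through dependency graph: dist(Ik) = max over predecessors of dist + latency(Ik).
dist(I0) = latency 2 = 2
dist(I1) = dist(I0) + 2 = 2 + 2 = 4
dist(I2) = dist(I1) + 1 = 4 + 1 = 5
dist(I3) = dist(I1) + 4 = 4 + 4 = 8
dist(I4) = dist(I1) + 1 = 4 + 1 = 5
dist(I5) = dist(I3) + 3 = 8 + 3 = 11
Critical path = max dist = 11

11


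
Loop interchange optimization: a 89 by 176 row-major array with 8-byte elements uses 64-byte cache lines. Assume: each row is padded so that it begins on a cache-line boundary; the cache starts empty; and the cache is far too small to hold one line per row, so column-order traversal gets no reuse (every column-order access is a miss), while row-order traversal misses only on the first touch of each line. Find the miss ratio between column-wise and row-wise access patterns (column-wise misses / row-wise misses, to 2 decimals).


Each row occupies 176 * 8 = 1408 bytes and starts on a line boundary, so it spans ceil(1408 / 64) = 22 cache lines.
Row-major traversal misses (one per line touched): 89 * ceil(176 * 8 / 64) = 1958
Column-major traversal misses (no reuse, every access misses): 89 * 176 = 15664
Ratio = 15664 / 1958 = 8.0

8.0


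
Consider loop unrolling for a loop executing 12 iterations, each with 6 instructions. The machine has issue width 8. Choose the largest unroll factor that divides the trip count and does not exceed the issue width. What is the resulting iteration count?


Largest divisor of 12 <= 8 is 6
New iterations = 12 / 6 = 2

2


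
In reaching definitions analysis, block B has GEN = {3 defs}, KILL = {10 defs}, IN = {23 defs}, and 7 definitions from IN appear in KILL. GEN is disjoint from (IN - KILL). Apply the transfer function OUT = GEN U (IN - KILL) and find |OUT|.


IN - KILL: 23 - 7 = 16 surviving definitions
OUT = GEN + surviving = 3 + 16 = 19

19


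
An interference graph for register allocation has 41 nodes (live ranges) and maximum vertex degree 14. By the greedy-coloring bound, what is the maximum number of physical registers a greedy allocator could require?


Greedy coloring never needs more than (max_degree + 1) colors: when coloring a vertex, at most max_degree neighbors are already colored.
Upper bound = 14 + 1 = 15

15


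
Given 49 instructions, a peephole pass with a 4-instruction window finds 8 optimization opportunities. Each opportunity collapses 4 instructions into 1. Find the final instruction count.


Each match removes 3 instructions.
Total removed = 8 * 3 = 24
Remaining = 49 - 24 = 25

25


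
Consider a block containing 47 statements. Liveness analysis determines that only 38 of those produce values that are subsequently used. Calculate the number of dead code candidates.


Dead code = total statements - live definitions
= 47 - 38 = 9

9


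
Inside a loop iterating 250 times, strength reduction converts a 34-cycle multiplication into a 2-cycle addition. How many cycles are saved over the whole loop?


Per-iteration saving = 34 - 2 = 32
Total saved = 250 * 32 = 8000

8000


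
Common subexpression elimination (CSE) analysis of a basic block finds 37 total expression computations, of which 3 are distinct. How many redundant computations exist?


CSE count = total expressions - unique expressions
= 37 - 3 = 34

34


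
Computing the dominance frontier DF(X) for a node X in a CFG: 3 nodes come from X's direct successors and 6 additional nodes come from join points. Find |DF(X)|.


DF(X) = direct successor contributions + join point contributions
= 3 + 6 = 9

9


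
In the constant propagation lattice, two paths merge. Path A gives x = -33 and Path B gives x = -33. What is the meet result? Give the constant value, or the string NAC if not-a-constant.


Meet operation: if both paths give the same constant, result is that constant; if they differ, result is NAC (not-a-constant).
Path A: -33, Path B: -33 -> equal
Result: constant -> -33

-33


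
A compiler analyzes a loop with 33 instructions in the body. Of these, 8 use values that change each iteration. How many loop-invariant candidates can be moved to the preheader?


Invariant candidates = total - loop-dependent
= 33 - 8 = 25

25


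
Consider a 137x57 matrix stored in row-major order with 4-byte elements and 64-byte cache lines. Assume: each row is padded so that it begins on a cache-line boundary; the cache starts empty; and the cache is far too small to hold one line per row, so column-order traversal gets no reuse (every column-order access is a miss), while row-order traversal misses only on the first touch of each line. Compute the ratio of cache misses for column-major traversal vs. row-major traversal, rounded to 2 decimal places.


Each row occupies 57 * 4 = 228 bytes and starts on a line boundary, so it spans ceil(228 / 64) = 4 cache lines.
Row-major traversal misses (one per line touched): 137 * ceil(57 * 4 / 64) = 548
Column-major traversal misses (no reuse, every access misses): 137 * 57 = 7809
Ratio = 7809 / 548 = 14.25

14.25


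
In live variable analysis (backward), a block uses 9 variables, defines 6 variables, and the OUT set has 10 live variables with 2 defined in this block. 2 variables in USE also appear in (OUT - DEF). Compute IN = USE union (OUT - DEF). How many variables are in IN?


OUT - DEF: 10 - 2 = 8
|IN| = |USE| + |OUT - DEF| - |USE ∩ (OUT - DEF)| = 9 + 8 - 2 = 15

15


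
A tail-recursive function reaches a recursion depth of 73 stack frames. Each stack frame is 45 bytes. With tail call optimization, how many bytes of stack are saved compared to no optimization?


Without TCO: 73 * 45 = 3285 bytes
With TCO: reuse 1 frame = 45 bytes
Savings = 3285 - 45 = 3240

3240


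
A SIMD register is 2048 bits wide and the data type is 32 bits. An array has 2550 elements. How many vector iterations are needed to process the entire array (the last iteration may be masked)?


Width = 2048 / 32 = 64 elements per vector op
Iterations = ceil(2550 / 64) = 40

40


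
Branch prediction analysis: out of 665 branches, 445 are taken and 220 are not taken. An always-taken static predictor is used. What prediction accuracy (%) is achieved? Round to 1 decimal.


Predictor: always-taken
Correct predictions = 445
Accuracy = 445 / 665 * 100 = 66.9%

66.9


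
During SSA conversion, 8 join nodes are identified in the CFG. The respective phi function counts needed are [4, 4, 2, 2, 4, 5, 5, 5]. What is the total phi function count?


Total phi functions = sum of phi functions at each join node
= 4 + 4 + 2 + 2 + 4 + 5 + 5 + 5 = 31

31


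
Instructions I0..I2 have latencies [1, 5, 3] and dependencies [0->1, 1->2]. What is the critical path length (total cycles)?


Compute longest path through dependency graph: dist(Ik) = max over predecessors of dist + latency(Ik).
dist(I0) = latency 1 = 1
dist(I1) = dist(I0) + 5 = 1 + 5 = 6
dist(I2) = dist(I1) + 3 = 6 + 3 = 9
Critical path = max dist = 9

9


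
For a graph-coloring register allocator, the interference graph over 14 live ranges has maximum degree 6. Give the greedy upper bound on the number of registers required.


Greedy coloring never needs more than (max_degree + 1) colors: when coloring a vertex, at most max_degree neighbors are already colored.
Upper bound = 6 + 1 = 7

7


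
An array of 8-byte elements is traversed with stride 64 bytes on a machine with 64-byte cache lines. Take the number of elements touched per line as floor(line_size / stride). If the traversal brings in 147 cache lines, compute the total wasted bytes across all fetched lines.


Elements per line = floor(64 / 64) = 1
Bytes used per line = 1 * 8 = 8
Wasted per line = 64 - 8 = 56
Total wasted = 56 * 147 = 8232

8232


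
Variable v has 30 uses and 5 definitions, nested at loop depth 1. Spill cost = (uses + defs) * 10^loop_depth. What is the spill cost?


uses + defs = 30 + 5 = 35
10^1 = 10
Spill cost = 35 * 10 = 350

350


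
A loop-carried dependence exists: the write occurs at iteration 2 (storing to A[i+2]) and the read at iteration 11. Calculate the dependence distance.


Distance = read iteration - write iteration
= 11 - 2 = 9

9


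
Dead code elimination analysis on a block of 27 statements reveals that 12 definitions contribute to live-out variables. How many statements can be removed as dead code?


Dead code = total statements - live definitions
= 27 - 12 = 15

15


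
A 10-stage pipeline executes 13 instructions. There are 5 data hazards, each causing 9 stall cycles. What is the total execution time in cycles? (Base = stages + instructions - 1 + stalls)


Base cycles = 10 + 13 - 1 = 22
Total stalls = 5 * 9 = 45
Total = 22 + 45 = 67

67


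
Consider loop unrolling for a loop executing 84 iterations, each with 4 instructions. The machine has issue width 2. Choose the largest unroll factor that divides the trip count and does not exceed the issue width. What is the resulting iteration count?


Largest divisor of 84 <= 2 is 2
New iterations = 84 / 2 = 42

42


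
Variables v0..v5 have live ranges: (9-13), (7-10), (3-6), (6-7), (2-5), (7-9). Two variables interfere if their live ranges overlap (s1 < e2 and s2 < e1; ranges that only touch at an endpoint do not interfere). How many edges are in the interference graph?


Check all pairs for overlapping intervals.
Two intervals (s1,e1) and (s2,e2) overlap if s1 < e2 and s2 < e1.
v0 (9-13) vs v1..v5: overlaps v1 -> 1
v1 (7-10) vs v2..v5: overlaps v5 -> 1
v2 (3-6) vs v3..v5: overlaps v4 -> 1
v3 (6-7) vs v4..v5: overlaps none -> 0
v4 (2-5) vs v5: overlaps none -> 0
Total overlapping pairs = 1 + 1 + 1 + 0 + 0 = 3

3


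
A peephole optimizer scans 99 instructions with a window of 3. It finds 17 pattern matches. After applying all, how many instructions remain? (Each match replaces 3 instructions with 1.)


Each match removes 2 instructions.
Total removed = 17 * 2 = 34
Remaining = 99 - 34 = 65

65
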